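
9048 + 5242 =14290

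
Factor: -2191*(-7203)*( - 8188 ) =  - 129221157324 = - 2^2*3^1*7^5*23^1*89^1*313^1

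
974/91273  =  974/91273  =  0.01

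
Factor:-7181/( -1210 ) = 2^( - 1)*5^( - 1 )*11^ (-2 ) *43^1*167^1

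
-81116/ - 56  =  2897/2 = 1448.50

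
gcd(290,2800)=10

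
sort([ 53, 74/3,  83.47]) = [ 74/3,53,83.47 ] 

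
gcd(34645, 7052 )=41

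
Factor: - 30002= - 2^1*7^1*2143^1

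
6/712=3/356 = 0.01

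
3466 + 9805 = 13271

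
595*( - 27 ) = -16065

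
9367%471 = 418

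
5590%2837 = 2753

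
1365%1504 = 1365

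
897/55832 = 897/55832 = 0.02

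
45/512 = 45/512 = 0.09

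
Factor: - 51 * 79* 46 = - 185334 =- 2^1*3^1 * 17^1*23^1 * 79^1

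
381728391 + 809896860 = 1191625251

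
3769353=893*4221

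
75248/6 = 12541 + 1/3  =  12541.33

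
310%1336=310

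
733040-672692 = 60348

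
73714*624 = 45997536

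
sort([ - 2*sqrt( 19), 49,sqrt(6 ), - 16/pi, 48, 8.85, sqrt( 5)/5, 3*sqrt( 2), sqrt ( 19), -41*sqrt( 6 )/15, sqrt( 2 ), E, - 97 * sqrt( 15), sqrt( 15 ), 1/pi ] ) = [ - 97*sqrt( 15),  -  2*sqrt( 19 ), - 41 * sqrt( 6 )/15,-16/pi, 1/pi , sqrt( 5 ) /5, sqrt(2 ), sqrt( 6 ), E,  sqrt( 15 ) , 3 * sqrt ( 2),sqrt ( 19),8.85, 48,49]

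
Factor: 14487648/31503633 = 2^5*61^ ( - 1)*21559^1*24593^( - 1)  =  689888/1500173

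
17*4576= 77792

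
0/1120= 0 = 0.00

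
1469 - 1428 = 41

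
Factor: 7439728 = 2^4*464983^1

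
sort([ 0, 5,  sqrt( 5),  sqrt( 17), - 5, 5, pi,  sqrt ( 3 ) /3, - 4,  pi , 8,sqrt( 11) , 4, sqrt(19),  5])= [ - 5, - 4, 0,sqrt( 3)/3,sqrt ( 5),pi,pi, sqrt( 11), 4, sqrt( 17 ),sqrt (19), 5 , 5,  5,8]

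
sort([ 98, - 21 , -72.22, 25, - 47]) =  [-72.22  , - 47 ,-21,25, 98] 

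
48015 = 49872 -1857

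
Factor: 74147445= 3^2*5^1*37^1 * 44533^1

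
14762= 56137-41375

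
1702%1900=1702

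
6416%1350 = 1016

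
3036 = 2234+802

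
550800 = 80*6885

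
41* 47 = 1927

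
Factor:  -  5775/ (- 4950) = 7/6 = 2^ ( - 1 )*3^( - 1 )*7^1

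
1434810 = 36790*39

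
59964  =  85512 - 25548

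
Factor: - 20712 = - 2^3*3^1*863^1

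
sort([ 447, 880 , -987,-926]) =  [-987, - 926, 447,880 ]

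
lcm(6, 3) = 6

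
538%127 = 30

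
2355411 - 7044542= - 4689131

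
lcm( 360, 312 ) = 4680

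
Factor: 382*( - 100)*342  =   - 13064400 = - 2^4*3^2*5^2  *  19^1*191^1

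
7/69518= 7/69518 = 0.00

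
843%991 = 843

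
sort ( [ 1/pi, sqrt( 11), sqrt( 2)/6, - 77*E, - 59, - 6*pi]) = [ - 77 * E, - 59, - 6  *  pi,sqrt (2 ) /6, 1/pi, sqrt(11 ) ] 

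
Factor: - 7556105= - 5^1*509^1*2969^1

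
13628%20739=13628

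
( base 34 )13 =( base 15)27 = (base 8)45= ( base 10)37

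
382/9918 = 191/4959 = 0.04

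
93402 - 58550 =34852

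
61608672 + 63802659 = 125411331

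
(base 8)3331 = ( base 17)612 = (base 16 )6D9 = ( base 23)375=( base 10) 1753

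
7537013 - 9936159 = - 2399146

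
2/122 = 1/61= 0.02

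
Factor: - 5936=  - 2^4*7^1  *53^1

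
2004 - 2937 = -933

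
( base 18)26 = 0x2A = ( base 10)42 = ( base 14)30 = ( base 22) 1k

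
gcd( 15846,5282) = 5282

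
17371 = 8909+8462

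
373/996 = 373/996 = 0.37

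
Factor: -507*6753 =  - 3^2 *13^2*2251^1 =- 3423771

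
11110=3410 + 7700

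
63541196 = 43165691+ 20375505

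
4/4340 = 1/1085 = 0.00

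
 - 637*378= - 240786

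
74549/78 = 74549/78 = 955.76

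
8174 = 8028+146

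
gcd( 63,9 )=9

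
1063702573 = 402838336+660864237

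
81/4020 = 27/1340  =  0.02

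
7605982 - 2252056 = 5353926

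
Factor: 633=3^1*211^1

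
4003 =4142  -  139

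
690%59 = 41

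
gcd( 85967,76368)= 1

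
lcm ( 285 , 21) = 1995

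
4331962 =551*7862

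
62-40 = 22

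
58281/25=2331 + 6/25 =2331.24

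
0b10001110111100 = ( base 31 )9g3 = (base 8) 21674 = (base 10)9148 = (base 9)13484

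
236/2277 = 236/2277 = 0.10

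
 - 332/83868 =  - 1+20884/20967 = -  0.00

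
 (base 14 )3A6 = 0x2de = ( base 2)1011011110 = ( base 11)608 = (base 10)734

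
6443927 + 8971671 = 15415598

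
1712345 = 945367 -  - 766978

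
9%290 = 9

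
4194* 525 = 2201850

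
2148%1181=967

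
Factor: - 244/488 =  - 1/2= -2^( - 1 ) 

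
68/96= 17/24 = 0.71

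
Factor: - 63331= - 63331^1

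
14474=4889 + 9585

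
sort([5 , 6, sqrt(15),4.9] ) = [sqrt( 15),4.9 , 5,6] 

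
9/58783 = 9/58783  =  0.00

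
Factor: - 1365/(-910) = 2^( - 1)*3^1 = 3/2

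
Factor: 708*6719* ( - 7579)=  - 36053697108 =-2^2*3^1*11^1*13^1*53^1*59^1*6719^1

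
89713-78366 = 11347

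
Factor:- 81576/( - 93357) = 824/943 = 2^3 * 23^( - 1)*41^( - 1 ) * 103^1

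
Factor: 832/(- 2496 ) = -3^ ( - 1 ) = -  1/3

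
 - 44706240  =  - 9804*4560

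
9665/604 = 9665/604 = 16.00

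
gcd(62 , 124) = 62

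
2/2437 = 2/2437 = 0.00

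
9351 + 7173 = 16524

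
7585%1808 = 353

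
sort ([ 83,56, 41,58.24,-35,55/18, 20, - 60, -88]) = [ - 88,  -  60, - 35,55/18,20,41 , 56,  58.24,83 ]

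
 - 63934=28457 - 92391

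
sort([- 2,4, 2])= [-2, 2,4]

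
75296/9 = 75296/9=8366.22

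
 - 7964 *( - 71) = 565444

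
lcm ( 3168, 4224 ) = 12672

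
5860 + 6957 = 12817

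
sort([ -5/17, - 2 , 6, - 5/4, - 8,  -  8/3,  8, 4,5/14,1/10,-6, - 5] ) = [ - 8,-6, - 5,-8/3, - 2, - 5/4, - 5/17 , 1/10, 5/14,4,6, 8] 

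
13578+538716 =552294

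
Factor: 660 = 2^2*3^1*5^1*11^1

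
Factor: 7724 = 2^2*1931^1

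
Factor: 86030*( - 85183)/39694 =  -5^1*7^2*43^1*89^( - 1)*223^( - 1)*283^1 * 1229^1 =- 3664146745/19847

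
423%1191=423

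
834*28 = 23352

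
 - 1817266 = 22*( - 82603) 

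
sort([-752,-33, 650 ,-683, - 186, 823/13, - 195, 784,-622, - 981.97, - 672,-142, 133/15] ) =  [ - 981.97, - 752, - 683, - 672, - 622, - 195, - 186,- 142, - 33 , 133/15, 823/13 , 650,784 ] 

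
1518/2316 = 253/386 = 0.66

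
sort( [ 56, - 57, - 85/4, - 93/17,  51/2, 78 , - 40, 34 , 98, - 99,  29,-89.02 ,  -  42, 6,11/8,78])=[ - 99, - 89.02,-57, - 42, - 40 , - 85/4 , - 93/17, 11/8,6,  51/2, 29,  34 , 56 , 78,  78 , 98 ] 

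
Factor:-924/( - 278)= 2^1*3^1*7^1 * 11^1*139^( - 1)= 462/139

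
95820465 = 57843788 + 37976677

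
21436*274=5873464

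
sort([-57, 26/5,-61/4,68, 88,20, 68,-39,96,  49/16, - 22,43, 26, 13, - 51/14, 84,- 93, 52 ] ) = [  -  93, - 57, - 39, - 22,-61/4, - 51/14 , 49/16, 26/5, 13, 20, 26, 43, 52,  68, 68,84, 88, 96]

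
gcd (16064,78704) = 16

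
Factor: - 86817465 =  - 3^2 * 5^1 * 7^2*39373^1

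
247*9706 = 2397382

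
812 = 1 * 812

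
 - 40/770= - 1 + 73/77=-0.05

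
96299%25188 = 20735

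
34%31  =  3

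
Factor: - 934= - 2^1*467^1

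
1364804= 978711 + 386093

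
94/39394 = 47/19697 = 0.00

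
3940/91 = 43 + 27/91 = 43.30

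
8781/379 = 8781/379 =23.17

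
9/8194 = 9/8194 = 0.00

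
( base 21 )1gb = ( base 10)788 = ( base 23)1b6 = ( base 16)314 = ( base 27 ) 125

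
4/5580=1/1395= 0.00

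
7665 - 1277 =6388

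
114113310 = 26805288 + 87308022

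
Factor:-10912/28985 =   -  2^5*5^( - 1 )*17^ ( - 1 ) = - 32/85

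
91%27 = 10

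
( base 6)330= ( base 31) 42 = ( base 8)176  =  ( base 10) 126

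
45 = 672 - 627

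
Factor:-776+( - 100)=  - 876 = -2^2*3^1*73^1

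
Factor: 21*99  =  2079 = 3^3*7^1 * 11^1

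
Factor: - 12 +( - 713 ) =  - 725 = -5^2 * 29^1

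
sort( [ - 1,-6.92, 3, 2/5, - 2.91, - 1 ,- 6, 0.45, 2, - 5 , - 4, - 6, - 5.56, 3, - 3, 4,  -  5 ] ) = [ - 6.92, - 6, - 6, - 5.56, - 5,-5, - 4, - 3, -2.91, - 1, - 1,2/5,0.45,  2,3,3,4 ]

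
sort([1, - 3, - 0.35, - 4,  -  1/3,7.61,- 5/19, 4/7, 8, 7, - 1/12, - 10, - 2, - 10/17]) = [ - 10, - 4,-3, - 2, - 10/17, - 0.35, - 1/3, - 5/19, - 1/12 , 4/7 , 1, 7,7.61,8 ]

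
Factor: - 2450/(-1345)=490/269 = 2^1*5^1*7^2* 269^( - 1)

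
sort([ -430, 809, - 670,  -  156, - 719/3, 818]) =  [-670, - 430, - 719/3, - 156, 809, 818 ]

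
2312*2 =4624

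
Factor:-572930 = -2^1*5^1*23^1*47^1*53^1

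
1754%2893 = 1754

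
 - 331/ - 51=331/51= 6.49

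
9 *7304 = 65736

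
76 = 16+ 60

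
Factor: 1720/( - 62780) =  - 2^1*73^( - 1 ) = - 2/73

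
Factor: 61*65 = 5^1*13^1*61^1 = 3965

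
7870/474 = 16 + 143/237 = 16.60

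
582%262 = 58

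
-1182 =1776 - 2958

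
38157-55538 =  - 17381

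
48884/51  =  48884/51 = 958.51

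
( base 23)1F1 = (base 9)1172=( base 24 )1CB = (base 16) 36B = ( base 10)875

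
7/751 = 7/751 = 0.01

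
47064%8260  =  5764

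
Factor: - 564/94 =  - 6= - 2^1 * 3^1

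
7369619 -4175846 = 3193773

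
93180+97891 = 191071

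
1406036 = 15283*92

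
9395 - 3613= 5782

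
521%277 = 244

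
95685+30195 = 125880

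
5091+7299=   12390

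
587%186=29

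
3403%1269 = 865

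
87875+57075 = 144950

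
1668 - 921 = 747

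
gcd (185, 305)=5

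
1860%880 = 100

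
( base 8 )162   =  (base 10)114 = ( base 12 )96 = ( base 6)310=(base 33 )3f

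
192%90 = 12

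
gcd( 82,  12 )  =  2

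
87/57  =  1 + 10/19 = 1.53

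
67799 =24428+43371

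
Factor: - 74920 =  - 2^3*5^1*1873^1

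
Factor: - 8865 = -3^2 *5^1*197^1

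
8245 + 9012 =17257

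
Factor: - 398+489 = 7^1* 13^1 = 91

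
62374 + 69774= 132148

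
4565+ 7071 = 11636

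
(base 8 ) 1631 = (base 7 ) 2454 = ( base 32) sp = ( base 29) 12M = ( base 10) 921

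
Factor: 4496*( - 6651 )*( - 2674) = 2^5*3^2 * 7^1*191^1*281^1*739^1 = 79960343904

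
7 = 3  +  4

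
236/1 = 236 = 236.00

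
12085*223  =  2694955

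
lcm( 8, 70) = 280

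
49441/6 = 49441/6 = 8240.17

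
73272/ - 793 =  -  73272/793=-92.40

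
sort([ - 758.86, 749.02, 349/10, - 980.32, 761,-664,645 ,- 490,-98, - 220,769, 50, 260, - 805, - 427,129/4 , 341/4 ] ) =[ - 980.32, - 805, - 758.86, - 664, - 490, - 427, - 220, - 98, 129/4,349/10,50, 341/4, 260,645, 749.02,  761, 769] 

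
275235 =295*933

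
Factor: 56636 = 2^2*14159^1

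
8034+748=8782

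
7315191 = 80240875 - 72925684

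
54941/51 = 1077 + 14/51 = 1077.27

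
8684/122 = 4342/61 = 71.18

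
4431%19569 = 4431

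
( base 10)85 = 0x55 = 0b1010101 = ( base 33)2j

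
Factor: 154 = 2^1*7^1*11^1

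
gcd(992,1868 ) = 4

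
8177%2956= 2265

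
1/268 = 1/268 = 0.00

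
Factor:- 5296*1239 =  -2^4 * 3^1*7^1*59^1*331^1= - 6561744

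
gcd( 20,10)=10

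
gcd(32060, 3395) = 35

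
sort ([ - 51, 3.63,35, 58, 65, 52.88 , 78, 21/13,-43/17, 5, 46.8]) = [ - 51,-43/17, 21/13,3.63 , 5,35, 46.8,52.88,58, 65, 78]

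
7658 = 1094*7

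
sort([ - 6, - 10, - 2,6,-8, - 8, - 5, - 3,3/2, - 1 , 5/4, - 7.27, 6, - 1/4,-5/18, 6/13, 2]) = [-10,-8, - 8, - 7.27, - 6 , - 5,  -  3, - 2 , - 1 , - 5/18 , - 1/4,  6/13, 5/4, 3/2, 2,6, 6]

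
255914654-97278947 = 158635707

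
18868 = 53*356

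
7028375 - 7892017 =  - 863642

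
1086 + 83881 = 84967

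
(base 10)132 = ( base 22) 60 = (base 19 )6I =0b10000100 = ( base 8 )204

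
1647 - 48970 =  - 47323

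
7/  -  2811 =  - 7/2811=- 0.00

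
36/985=36/985= 0.04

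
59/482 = 59/482 = 0.12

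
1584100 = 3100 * 511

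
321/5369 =321/5369= 0.06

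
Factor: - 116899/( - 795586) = 2^( - 1)*11^( - 1 ) * 43^( -1)*139^1 = 139/946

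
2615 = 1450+1165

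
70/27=70/27 = 2.59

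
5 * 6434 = 32170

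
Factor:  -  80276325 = -3^1*5^2 * 23^1*173^1*269^1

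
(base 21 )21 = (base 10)43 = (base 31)1C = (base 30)1D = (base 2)101011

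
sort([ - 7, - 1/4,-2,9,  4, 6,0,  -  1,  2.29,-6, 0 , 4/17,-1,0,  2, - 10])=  [-10, - 7,-6, - 2, - 1, - 1 , - 1/4, 0,0, 0, 4/17,2,2.29,4,6,9] 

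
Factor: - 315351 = - 3^2*37^1*947^1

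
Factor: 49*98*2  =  2^2*7^4=9604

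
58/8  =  7 + 1/4 = 7.25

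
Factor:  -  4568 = -2^3 *571^1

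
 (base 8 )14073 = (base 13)2a92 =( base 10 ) 6203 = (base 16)183B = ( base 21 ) e18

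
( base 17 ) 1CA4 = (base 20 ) 117f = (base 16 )216B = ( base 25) dh5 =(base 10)8555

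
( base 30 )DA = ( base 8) 620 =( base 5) 3100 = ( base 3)112211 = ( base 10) 400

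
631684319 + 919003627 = 1550687946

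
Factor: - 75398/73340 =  - 2^ ( - 1) * 5^( - 1)*19^ ( - 1)*193^( - 1)*37699^1 = -37699/36670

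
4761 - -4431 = 9192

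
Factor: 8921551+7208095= 16129646=2^1*13^1*41^1*15131^1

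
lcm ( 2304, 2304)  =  2304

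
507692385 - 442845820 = 64846565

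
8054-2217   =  5837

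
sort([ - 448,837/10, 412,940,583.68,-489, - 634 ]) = [-634, - 489, - 448,837/10,412,583.68 , 940]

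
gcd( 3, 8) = 1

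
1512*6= 9072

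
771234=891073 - 119839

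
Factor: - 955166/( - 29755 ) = 2^1*5^(-1)*11^(- 1)*53^1*541^( - 1)*9011^1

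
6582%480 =342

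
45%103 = 45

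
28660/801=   35 + 625/801 = 35.78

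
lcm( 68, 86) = 2924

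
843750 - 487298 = 356452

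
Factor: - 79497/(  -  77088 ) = 2^( - 5 )*3^1*11^1 = 33/32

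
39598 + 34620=74218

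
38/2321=38/2321  =  0.02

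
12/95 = 12/95 = 0.13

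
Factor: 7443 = 3^2 *827^1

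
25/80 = 5/16=0.31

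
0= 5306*0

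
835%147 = 100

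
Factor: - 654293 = - 654293^1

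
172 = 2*86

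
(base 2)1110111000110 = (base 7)31136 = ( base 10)7622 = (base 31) 7SR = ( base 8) 16706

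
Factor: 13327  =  13327^1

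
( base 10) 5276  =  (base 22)aji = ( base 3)21020102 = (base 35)4aq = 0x149c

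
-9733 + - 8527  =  -18260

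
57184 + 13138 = 70322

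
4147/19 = 4147/19 =218.26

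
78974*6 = 473844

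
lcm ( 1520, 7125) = 114000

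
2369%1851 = 518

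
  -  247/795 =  - 1 + 548/795  =  - 0.31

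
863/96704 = 863/96704= 0.01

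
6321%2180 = 1961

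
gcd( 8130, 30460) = 10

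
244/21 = 244/21 = 11.62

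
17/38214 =17/38214 = 0.00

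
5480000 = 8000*685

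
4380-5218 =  - 838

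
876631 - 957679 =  - 81048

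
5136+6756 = 11892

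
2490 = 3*830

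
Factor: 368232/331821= 536/483 = 2^3*3^( -1)*7^(-1)*23^( - 1)*67^1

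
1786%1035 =751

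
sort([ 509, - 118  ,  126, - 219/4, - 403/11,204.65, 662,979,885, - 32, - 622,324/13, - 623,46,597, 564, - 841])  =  [ - 841, - 623, - 622,-118,  -  219/4, - 403/11, - 32, 324/13,46,  126,204.65, 509,564,  597,662,885,979 ] 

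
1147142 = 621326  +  525816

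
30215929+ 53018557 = 83234486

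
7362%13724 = 7362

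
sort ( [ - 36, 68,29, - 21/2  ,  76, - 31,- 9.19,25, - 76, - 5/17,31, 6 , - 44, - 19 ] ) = [ - 76, - 44, - 36, - 31, - 19, - 21/2,-9.19, - 5/17, 6,25, 29, 31, 68, 76]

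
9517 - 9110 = 407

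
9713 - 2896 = 6817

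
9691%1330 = 381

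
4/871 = 4/871= 0.00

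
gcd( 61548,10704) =2676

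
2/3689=2/3689 = 0.00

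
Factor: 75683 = 75683^1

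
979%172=119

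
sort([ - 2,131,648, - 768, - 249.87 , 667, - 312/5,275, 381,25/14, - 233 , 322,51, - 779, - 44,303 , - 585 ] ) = [ - 779 , - 768, - 585 , - 249.87, - 233, - 312/5, - 44, - 2,25/14, 51, 131,275, 303, 322, 381,648,667 ]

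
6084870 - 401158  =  5683712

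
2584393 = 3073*841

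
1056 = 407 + 649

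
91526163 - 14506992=77019171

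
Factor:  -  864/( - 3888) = 2^1*3^( - 2) = 2/9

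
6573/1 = 6573= 6573.00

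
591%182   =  45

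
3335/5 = 667 = 667.00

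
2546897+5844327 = 8391224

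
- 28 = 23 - 51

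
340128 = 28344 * 12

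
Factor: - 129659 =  - 17^1 * 29^1*263^1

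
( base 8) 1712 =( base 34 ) si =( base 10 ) 970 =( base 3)1022221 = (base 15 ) 44A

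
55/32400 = 11/6480 = 0.00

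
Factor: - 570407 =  - 570407^1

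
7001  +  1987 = 8988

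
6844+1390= 8234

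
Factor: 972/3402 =2^1*7^(-1 )=2/7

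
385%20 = 5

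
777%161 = 133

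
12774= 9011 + 3763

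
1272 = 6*212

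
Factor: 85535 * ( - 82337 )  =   - 5^1* 137^1*601^1*17107^1 = - 7042695295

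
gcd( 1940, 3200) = 20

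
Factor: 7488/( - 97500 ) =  - 2^4*3^1*5^(  -  4) = - 48/625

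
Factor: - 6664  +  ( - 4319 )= -3^1*7^1*523^1 = - 10983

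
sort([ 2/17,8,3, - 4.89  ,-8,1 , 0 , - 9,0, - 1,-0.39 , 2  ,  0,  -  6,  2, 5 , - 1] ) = [ - 9, - 8,-6, - 4.89,- 1, - 1, - 0.39, 0,0, 0 , 2/17,1,2,2, 3,  5,8 ]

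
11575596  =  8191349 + 3384247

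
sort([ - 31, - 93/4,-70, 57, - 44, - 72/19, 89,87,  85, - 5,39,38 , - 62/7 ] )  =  [ - 70, - 44,-31, - 93/4 , - 62/7,- 5,  -  72/19,38,  39,57,85,87,89 ] 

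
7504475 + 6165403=13669878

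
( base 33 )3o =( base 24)53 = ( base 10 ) 123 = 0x7B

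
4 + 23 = 27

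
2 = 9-7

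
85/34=5/2 = 2.50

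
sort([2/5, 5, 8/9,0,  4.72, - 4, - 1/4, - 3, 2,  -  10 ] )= [-10, - 4, - 3, - 1/4,0,2/5 , 8/9, 2, 4.72,5 ]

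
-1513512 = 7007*( - 216 )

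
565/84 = 6+61/84 = 6.73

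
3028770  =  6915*438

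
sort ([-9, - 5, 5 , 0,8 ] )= [ - 9, - 5, 0 , 5 , 8 ]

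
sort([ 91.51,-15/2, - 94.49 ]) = [ - 94.49, - 15/2,91.51] 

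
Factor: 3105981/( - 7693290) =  - 345109/854810 = - 2^( - 1)*5^( -1)*11^(- 1) *19^(-1 ) * 409^ (-1)*345109^1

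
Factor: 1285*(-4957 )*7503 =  - 47792196735 = - 3^1*5^1*41^1*61^1*257^1*4957^1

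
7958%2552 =302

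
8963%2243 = 2234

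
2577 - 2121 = 456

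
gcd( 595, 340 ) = 85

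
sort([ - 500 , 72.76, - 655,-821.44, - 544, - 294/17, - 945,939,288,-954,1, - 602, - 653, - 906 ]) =[  -  954, - 945,-906, - 821.44, - 655, - 653 , - 602,-544 , - 500, - 294/17, 1,72.76,288 , 939]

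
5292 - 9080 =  - 3788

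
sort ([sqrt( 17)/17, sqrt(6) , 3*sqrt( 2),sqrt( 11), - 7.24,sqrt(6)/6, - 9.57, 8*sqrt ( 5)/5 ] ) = [-9.57, - 7.24,sqrt( 17)/17,sqrt( 6)/6,sqrt(6),sqrt( 11),8*sqrt( 5 ) /5, 3*sqrt( 2) ] 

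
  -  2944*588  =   - 1731072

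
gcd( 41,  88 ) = 1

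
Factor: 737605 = 5^1*11^1*13411^1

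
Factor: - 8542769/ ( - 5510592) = 2^( - 6)*3^( - 4)*1063^ (-1 )*8542769^1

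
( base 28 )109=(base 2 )1100011001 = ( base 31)pi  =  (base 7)2212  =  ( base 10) 793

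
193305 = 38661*5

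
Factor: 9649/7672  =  2^( - 3)*7^ ( - 1)* 137^( - 1 )*9649^1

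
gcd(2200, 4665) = 5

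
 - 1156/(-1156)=1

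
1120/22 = 560/11= 50.91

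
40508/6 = 20254/3 = 6751.33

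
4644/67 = 69 + 21/67=69.31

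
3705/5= 741 =741.00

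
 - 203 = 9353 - 9556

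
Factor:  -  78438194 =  - 2^1*19^1  *  421^1*4903^1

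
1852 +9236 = 11088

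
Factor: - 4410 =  - 2^1*3^2 * 5^1*7^2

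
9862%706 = 684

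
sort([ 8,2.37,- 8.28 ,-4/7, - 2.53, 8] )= [- 8.28,-2.53,-4/7, 2.37,8, 8 ]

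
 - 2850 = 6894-9744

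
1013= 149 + 864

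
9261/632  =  14 + 413/632 = 14.65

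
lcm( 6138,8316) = 257796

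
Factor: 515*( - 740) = -381100= - 2^2*5^2*37^1*103^1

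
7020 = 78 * 90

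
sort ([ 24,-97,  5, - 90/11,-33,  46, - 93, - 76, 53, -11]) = [ - 97,  -  93,-76, - 33, - 11,-90/11, 5,24,46,53] 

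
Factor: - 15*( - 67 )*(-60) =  - 60300  =  - 2^2*3^2*5^2 * 67^1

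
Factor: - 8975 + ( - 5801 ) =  - 14776 = -2^3*1847^1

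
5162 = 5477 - 315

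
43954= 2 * 21977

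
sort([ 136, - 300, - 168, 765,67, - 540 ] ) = [ - 540, - 300, - 168,67, 136, 765]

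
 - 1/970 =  - 1/970= - 0.00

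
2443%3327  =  2443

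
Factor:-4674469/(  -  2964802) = 2^( - 1 )*37^1*149^(-1) * 9949^(- 1) * 126337^1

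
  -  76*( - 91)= 6916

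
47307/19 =2489 + 16/19 =2489.84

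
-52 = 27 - 79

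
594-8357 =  - 7763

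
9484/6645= 1+2839/6645=1.43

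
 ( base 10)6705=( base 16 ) 1A31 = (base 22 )DIH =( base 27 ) 959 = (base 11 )5046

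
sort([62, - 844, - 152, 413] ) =[ - 844,  -  152,62,413] 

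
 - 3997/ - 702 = 3997/702 = 5.69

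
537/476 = 537/476 = 1.13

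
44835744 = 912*49162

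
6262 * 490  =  3068380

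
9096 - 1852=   7244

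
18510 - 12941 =5569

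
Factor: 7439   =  43^1*173^1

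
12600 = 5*2520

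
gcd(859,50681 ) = 859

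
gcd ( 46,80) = 2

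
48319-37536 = 10783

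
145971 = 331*441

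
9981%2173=1289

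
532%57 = 19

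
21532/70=1538/5 = 307.60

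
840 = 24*35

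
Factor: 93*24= 2^3*3^2*31^1 = 2232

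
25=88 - 63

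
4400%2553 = 1847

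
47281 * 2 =94562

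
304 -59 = 245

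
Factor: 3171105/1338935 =634221/267787 = 3^2*7^1*13^( -1)*10067^1*20599^( - 1)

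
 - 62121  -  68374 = -130495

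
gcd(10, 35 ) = 5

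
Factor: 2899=13^1*223^1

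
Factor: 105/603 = 3^ ( - 1)*5^1*7^1*67^( - 1 )=35/201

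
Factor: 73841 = 41^1*1801^1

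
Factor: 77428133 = 467^1*165799^1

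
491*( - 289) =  - 141899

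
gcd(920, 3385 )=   5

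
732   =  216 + 516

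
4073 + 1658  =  5731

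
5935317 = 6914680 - 979363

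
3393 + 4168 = 7561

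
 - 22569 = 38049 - 60618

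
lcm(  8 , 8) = 8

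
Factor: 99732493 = 7^2*71^1*109^1*263^1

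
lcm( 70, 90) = 630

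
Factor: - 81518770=  -  2^1*5^1 * 37^1*53^1*4157^1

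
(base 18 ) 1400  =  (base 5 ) 212003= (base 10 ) 7128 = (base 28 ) 92g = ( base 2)1101111011000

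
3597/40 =89+ 37/40 = 89.92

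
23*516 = 11868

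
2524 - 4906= - 2382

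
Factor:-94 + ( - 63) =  - 157^1 = - 157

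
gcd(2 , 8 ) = 2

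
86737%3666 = 2419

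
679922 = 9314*73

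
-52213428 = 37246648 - 89460076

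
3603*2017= 7267251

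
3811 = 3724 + 87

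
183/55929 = 61/18643 = 0.00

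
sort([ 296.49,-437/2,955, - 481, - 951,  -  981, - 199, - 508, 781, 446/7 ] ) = [ - 981, - 951, - 508, - 481, - 437/2 , - 199, 446/7 , 296.49,  781,955 ] 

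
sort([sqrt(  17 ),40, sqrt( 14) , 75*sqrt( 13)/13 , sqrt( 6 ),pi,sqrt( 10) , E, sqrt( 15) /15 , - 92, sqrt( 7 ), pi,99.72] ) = [ - 92, sqrt (15) /15,  sqrt ( 6),sqrt(7), E,  pi, pi , sqrt( 10 ) , sqrt (14), sqrt( 17) , 75*sqrt(13 )/13, 40,99.72]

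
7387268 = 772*9569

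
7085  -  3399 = 3686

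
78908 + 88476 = 167384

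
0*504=0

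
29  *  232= 6728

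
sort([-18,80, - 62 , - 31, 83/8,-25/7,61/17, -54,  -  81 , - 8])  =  [ - 81, - 62, - 54 , - 31,-18, - 8, - 25/7,61/17,83/8, 80]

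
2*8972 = 17944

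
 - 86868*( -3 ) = 260604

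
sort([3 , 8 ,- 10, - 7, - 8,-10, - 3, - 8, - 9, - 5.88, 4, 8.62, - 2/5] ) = [ -10,-10, - 9, - 8, - 8, - 7,- 5.88, - 3 , - 2/5,3 , 4, 8, 8.62 ]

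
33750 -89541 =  - 55791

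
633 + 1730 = 2363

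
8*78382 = 627056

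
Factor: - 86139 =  - 3^2*17^1*563^1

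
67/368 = 67/368 = 0.18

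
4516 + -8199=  - 3683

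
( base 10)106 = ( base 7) 211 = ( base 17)64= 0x6a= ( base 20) 56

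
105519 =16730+88789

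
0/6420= 0 = 0.00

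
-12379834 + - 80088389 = -92468223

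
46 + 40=86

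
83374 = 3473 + 79901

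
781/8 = 781/8 = 97.62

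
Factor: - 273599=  - 107^1  *2557^1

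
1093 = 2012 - 919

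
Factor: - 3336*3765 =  - 2^3 * 3^2*5^1*139^1 * 251^1 = - 12560040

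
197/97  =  2 + 3/97 = 2.03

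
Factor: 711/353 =3^2*79^1*353^( - 1) 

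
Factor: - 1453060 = -2^2 * 5^1*7^1 * 97^1*107^1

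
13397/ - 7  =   - 13397/7  =  - 1913.86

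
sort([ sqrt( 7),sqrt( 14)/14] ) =[ sqrt ( 14 )/14,sqrt(7)]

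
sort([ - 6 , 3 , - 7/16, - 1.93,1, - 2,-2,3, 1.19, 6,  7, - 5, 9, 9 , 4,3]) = [-6, - 5 , - 2, - 2 ,-1.93, - 7/16,1,1.19,3 , 3,3, 4, 6,7, 9 , 9 ]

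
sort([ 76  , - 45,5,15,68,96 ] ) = [-45 , 5,15, 68,76, 96 ] 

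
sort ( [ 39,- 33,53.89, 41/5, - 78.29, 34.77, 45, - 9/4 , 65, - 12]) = [-78.29,-33, - 12,-9/4, 41/5, 34.77,39, 45,53.89 , 65]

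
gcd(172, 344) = 172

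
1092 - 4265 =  - 3173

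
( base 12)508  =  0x2D8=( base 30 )o8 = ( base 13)440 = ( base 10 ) 728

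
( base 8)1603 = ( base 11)748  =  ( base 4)32003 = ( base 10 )899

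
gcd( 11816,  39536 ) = 56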